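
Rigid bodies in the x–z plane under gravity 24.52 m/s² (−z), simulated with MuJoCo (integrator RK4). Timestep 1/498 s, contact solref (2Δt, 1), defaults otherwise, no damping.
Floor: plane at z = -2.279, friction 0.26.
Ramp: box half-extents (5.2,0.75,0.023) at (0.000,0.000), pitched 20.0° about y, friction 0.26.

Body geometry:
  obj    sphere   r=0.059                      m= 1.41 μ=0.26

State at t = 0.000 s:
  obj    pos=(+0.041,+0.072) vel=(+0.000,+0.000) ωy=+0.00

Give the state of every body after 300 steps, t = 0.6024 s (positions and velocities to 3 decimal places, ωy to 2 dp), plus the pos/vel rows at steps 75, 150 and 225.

State at t = 0.6024 s:
  obj    pos=(+1.063,-0.299) vel=(+3.391,-1.234) ωy=+61.16

Key-timestep trajectory:
   step    t(s)  obj.x    obj.z    obj.vx   obj.vz 
     75  0.1506   +0.105  +0.049  +0.848  -0.309
    150  0.3012   +0.296  -0.021  +1.696  -0.617
    225  0.4518   +0.616  -0.137  +2.543  -0.926


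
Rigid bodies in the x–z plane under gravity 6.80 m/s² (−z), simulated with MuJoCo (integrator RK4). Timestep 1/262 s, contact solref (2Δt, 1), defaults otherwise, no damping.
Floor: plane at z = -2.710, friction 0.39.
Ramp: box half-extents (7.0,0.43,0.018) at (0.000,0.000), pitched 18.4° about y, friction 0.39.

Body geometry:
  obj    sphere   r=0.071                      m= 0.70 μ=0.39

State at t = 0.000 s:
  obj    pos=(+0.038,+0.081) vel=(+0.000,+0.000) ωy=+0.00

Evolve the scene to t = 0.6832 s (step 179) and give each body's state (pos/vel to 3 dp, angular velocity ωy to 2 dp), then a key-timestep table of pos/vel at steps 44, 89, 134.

State at t = 0.6832 s:
  obj    pos=(+0.378,-0.032) vel=(+0.994,-0.331) ωy=+14.75

Key-timestep trajectory:
   step    t(s)  obj.x    obj.z    obj.vx   obj.vz 
     44  0.1679   +0.059  +0.074  +0.244  -0.081
     89  0.3397   +0.122  +0.053  +0.494  -0.164
    134  0.5115   +0.228  +0.018  +0.744  -0.248


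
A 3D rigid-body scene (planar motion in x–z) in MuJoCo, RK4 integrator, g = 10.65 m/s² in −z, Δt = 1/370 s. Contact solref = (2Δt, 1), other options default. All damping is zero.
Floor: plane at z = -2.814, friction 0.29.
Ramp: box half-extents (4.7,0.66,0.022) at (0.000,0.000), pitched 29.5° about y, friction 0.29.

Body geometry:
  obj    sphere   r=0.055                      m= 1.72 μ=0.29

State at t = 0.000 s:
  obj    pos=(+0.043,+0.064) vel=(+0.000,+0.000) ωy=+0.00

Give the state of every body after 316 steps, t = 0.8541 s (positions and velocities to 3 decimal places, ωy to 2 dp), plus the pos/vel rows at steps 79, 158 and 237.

State at t = 0.8541 s:
  obj    pos=(+1.232,-0.609) vel=(+2.785,-1.575) ωy=+58.16

Key-timestep trajectory:
   step    t(s)  obj.x    obj.z    obj.vx   obj.vz 
     79  0.2135   +0.117  +0.022  +0.696  -0.394
    158  0.4270   +0.340  -0.104  +1.392  -0.788
    237  0.6405   +0.712  -0.314  +2.088  -1.182


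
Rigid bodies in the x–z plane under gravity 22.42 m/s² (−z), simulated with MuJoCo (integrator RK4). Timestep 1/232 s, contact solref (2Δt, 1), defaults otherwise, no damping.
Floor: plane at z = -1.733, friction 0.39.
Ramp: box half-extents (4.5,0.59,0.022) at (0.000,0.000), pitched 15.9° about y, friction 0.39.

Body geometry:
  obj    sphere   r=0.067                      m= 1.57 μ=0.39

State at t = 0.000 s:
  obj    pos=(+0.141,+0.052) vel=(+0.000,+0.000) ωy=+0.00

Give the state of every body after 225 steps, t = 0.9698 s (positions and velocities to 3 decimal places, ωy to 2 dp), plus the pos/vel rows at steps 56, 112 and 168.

State at t = 0.9698 s:
  obj    pos=(+2.125,-0.513) vel=(+4.092,-1.166) ωy=+63.50

Key-timestep trajectory:
   step    t(s)  obj.x    obj.z    obj.vx   obj.vz 
     56  0.2414   +0.264  +0.017  +1.019  -0.290
    112  0.4828   +0.633  -0.088  +2.037  -0.580
    168  0.7241   +1.247  -0.263  +3.055  -0.870


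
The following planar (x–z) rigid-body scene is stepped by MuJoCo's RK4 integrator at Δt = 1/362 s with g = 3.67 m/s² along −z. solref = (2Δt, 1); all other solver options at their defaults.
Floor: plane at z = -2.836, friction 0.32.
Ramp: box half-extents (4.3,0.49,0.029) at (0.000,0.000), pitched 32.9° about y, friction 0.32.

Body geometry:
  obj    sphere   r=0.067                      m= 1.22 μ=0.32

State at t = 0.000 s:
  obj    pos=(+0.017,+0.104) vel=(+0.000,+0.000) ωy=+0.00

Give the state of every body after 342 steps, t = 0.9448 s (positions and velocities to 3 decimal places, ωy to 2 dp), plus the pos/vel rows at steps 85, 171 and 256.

State at t = 0.9448 s:
  obj    pos=(+0.550,-0.242) vel=(+1.130,-0.731) ωy=+20.08

Key-timestep trajectory:
   step    t(s)  obj.x    obj.z    obj.vx   obj.vz 
     85  0.2348   +0.050  +0.082  +0.281  -0.182
    171  0.4724   +0.150  +0.017  +0.565  -0.365
    256  0.7072   +0.316  -0.090  +0.846  -0.547


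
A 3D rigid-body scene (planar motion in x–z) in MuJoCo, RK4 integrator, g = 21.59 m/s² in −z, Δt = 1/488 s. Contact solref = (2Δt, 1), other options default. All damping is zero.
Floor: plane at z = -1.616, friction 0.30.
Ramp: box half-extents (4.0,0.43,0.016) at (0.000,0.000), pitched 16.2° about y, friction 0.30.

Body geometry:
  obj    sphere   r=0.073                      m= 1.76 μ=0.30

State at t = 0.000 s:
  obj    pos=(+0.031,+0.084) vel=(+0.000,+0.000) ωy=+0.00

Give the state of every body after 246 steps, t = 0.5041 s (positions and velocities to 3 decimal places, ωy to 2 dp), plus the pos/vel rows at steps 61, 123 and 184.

State at t = 0.5041 s:
  obj    pos=(+0.556,-0.069) vel=(+2.083,-0.605) ωy=+29.71

Key-timestep trajectory:
   step    t(s)  obj.x    obj.z    obj.vx   obj.vz 
     61  0.1250   +0.063  +0.074  +0.517  -0.150
    123  0.2520   +0.162  +0.046  +1.041  -0.303
    184  0.3770   +0.325  -0.002  +1.558  -0.453


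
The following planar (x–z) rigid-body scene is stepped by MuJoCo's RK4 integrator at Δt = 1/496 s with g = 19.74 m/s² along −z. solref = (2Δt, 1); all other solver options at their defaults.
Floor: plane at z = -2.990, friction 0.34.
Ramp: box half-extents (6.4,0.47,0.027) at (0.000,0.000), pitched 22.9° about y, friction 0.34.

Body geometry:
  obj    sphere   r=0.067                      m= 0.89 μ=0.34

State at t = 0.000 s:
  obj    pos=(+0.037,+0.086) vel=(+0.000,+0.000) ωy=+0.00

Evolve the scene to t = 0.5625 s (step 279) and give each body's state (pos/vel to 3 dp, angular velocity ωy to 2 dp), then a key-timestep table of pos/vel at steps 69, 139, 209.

State at t = 0.5625 s:
  obj    pos=(+0.837,-0.251) vel=(+2.843,-1.201) ωy=+46.06

Key-timestep trajectory:
   step    t(s)  obj.x    obj.z    obj.vx   obj.vz 
     69  0.1391   +0.086  +0.066  +0.703  -0.297
    139  0.2802   +0.236  +0.003  +1.416  -0.598
    209  0.4214   +0.486  -0.103  +2.130  -0.900


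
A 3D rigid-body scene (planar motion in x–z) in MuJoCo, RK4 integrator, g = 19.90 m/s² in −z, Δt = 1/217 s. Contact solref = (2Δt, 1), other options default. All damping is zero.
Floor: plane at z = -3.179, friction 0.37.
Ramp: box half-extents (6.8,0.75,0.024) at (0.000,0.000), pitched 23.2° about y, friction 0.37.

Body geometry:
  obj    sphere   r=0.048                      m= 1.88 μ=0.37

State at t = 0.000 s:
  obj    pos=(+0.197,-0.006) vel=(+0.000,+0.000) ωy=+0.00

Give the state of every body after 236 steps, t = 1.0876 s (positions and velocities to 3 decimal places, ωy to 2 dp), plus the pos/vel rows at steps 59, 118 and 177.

State at t = 1.0876 s:
  obj    pos=(+3.241,-1.311) vel=(+5.597,-2.399) ωy=+126.86

Key-timestep trajectory:
   step    t(s)  obj.x    obj.z    obj.vx   obj.vz 
     59  0.2719   +0.387  -0.088  +1.400  -0.600
    118  0.5438   +0.958  -0.332  +2.799  -1.200
    177  0.8157   +1.909  -0.740  +4.198  -1.799


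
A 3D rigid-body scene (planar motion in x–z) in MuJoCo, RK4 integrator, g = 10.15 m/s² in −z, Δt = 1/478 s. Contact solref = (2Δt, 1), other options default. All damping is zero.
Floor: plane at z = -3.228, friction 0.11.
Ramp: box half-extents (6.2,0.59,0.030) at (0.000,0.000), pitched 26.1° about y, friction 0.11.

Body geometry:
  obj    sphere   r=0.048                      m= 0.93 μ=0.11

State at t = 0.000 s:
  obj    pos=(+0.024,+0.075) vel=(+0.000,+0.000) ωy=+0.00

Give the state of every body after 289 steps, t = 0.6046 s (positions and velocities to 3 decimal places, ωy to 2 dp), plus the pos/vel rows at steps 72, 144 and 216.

State at t = 0.6046 s:
  obj    pos=(+0.593,-0.203) vel=(+1.873,-0.940) ωy=+31.44

Key-timestep trajectory:
   step    t(s)  obj.x    obj.z    obj.vx   obj.vz 
     72  0.1506   +0.059  +0.058  +0.468  -0.231
    144  0.3013   +0.165  +0.006  +0.937  -0.460
    216  0.4519   +0.342  -0.080  +1.403  -0.696


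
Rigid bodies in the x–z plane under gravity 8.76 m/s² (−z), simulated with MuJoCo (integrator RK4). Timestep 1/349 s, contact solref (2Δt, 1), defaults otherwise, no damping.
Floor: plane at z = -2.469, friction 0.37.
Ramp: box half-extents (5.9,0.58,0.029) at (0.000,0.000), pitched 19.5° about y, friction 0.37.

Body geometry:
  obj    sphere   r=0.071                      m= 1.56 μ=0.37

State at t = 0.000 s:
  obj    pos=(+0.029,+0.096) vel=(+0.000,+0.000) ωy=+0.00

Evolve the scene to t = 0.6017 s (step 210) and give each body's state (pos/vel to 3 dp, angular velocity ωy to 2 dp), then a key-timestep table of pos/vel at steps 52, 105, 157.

State at t = 0.6017 s:
  obj    pos=(+0.385,-0.030) vel=(+1.185,-0.420) ωy=+17.70

Key-timestep trajectory:
   step    t(s)  obj.x    obj.z    obj.vx   obj.vz 
     52  0.1490   +0.051  +0.088  +0.293  -0.104
    105  0.3009   +0.118  +0.064  +0.592  -0.210
    157  0.4499   +0.228  +0.025  +0.886  -0.314


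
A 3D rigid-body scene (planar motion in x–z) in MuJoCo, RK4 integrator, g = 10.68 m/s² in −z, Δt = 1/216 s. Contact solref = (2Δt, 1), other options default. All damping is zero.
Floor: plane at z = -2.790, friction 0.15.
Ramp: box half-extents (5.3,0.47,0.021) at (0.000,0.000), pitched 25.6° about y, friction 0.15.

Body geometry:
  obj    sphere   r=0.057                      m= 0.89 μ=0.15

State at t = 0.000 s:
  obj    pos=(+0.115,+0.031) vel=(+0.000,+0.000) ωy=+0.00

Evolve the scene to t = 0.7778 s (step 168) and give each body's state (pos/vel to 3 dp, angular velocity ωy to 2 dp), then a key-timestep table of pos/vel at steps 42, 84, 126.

State at t = 0.7778 s:
  obj    pos=(+1.014,-0.400) vel=(+2.312,-1.108) ωy=+44.96

Key-timestep trajectory:
   step    t(s)  obj.x    obj.z    obj.vx   obj.vz 
     42  0.1944   +0.171  +0.004  +0.578  -0.277
     84  0.3889   +0.340  -0.076  +1.156  -0.554
    126  0.5833   +0.621  -0.211  +1.734  -0.831


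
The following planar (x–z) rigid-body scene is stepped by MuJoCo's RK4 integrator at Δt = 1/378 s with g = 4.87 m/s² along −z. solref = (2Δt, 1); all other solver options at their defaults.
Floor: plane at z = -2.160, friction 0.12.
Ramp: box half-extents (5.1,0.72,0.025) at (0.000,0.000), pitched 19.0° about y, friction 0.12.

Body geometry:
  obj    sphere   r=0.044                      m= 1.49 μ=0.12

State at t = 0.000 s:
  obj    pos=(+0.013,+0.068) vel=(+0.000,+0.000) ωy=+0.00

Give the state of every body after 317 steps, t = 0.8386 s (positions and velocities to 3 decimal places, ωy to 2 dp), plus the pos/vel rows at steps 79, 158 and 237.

State at t = 0.8386 s:
  obj    pos=(+0.390,-0.061) vel=(+0.898,-0.309) ωy=+21.58

Key-timestep trajectory:
   step    t(s)  obj.x    obj.z    obj.vx   obj.vz 
     79  0.2090   +0.037  +0.060  +0.224  -0.077
    158  0.4180   +0.107  +0.036  +0.448  -0.154
    237  0.6270   +0.224  -0.004  +0.671  -0.231


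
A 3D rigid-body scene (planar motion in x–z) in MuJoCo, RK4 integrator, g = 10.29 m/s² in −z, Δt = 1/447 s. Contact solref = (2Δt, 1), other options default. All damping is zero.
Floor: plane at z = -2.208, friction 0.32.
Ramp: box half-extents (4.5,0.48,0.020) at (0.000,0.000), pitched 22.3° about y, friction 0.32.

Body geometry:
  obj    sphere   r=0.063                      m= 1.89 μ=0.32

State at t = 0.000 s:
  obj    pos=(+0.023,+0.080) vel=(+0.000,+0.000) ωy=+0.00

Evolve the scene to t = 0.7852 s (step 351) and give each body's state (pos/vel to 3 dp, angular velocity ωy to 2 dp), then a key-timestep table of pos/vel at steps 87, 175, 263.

State at t = 0.7852 s:
  obj    pos=(+0.819,-0.246) vel=(+2.026,-0.831) ωy=+34.76

Key-timestep trajectory:
   step    t(s)  obj.x    obj.z    obj.vx   obj.vz 
     87  0.1946   +0.072  +0.060  +0.502  -0.206
    175  0.3915   +0.221  -0.001  +1.010  -0.414
    263  0.5884   +0.470  -0.103  +1.518  -0.623


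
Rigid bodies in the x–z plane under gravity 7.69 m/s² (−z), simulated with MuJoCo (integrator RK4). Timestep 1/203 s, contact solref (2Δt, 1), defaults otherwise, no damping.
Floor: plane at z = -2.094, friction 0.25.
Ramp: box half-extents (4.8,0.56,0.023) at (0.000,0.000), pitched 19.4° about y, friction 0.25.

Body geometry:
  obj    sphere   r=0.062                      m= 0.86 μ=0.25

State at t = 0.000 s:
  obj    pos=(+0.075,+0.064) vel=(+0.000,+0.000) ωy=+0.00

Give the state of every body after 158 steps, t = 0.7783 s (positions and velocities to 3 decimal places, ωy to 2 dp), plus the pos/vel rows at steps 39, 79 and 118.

State at t = 0.7783 s:
  obj    pos=(+0.596,-0.120) vel=(+1.339,-0.472) ωy=+22.90

Key-timestep trajectory:
   step    t(s)  obj.x    obj.z    obj.vx   obj.vz 
     39  0.1921   +0.107  +0.053  +0.331  -0.116
     79  0.3892   +0.205  +0.018  +0.670  -0.236
    118  0.5813   +0.366  -0.039  +1.000  -0.352


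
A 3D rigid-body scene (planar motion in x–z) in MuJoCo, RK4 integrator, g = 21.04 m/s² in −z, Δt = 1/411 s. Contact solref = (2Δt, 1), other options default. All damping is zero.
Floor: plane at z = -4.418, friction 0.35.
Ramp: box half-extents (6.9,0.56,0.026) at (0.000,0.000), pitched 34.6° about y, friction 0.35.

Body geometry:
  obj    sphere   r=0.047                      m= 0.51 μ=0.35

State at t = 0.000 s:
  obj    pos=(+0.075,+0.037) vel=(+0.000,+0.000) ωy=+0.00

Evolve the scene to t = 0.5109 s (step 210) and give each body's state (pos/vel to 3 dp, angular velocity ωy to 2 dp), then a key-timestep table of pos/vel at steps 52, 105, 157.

State at t = 0.5109 s:
  obj    pos=(+0.992,-0.596) vel=(+3.589,-2.476) ωy=+92.76

Key-timestep trajectory:
   step    t(s)  obj.x    obj.z    obj.vx   obj.vz 
     52  0.1265   +0.131  -0.002  +0.889  -0.613
    105  0.2555   +0.304  -0.121  +1.795  -1.238
    157  0.3820   +0.588  -0.317  +2.684  -1.851


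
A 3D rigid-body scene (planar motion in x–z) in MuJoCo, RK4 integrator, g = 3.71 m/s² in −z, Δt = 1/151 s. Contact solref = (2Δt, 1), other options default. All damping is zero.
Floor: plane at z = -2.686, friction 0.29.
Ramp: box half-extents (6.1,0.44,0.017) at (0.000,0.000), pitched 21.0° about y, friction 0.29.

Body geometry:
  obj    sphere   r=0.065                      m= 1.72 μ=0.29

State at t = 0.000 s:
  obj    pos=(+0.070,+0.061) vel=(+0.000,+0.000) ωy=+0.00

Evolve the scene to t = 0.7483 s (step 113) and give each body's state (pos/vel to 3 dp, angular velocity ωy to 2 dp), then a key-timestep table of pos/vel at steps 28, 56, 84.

State at t = 0.7483 s:
  obj    pos=(+0.318,-0.034) vel=(+0.664,-0.255) ωy=+10.93

Key-timestep trajectory:
   step    t(s)  obj.x    obj.z    obj.vx   obj.vz 
     28  0.1854   +0.085  +0.055  +0.164  -0.063
     56  0.3709   +0.131  +0.038  +0.329  -0.126
     84  0.5563   +0.207  +0.008  +0.493  -0.189


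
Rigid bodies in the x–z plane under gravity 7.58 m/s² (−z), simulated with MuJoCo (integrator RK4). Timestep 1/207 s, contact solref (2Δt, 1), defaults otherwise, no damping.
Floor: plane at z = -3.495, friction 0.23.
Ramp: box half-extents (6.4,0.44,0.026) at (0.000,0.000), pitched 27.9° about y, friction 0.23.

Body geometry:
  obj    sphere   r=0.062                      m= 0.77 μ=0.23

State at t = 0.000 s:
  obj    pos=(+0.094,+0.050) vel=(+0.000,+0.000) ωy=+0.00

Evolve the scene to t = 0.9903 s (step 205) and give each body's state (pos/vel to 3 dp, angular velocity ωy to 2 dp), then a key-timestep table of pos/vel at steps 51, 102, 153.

State at t = 0.9903 s:
  obj    pos=(+1.192,-0.532) vel=(+2.218,-1.174) ωy=+40.46

Key-timestep trajectory:
   step    t(s)  obj.x    obj.z    obj.vx   obj.vz 
     51  0.2464   +0.162  +0.014  +0.552  -0.292
    102  0.4928   +0.366  -0.094  +1.103  -0.584
    153  0.7391   +0.706  -0.274  +1.655  -0.876


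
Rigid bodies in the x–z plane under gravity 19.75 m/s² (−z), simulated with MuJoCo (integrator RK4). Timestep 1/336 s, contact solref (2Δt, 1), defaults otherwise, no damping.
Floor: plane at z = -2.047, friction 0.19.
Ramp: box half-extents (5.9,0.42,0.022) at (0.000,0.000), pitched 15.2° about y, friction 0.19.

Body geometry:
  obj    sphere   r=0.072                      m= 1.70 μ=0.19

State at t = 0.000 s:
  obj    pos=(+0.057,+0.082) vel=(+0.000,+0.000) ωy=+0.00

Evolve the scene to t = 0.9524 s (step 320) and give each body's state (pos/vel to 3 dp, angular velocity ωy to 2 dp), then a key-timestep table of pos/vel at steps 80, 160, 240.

State at t = 0.9524 s:
  obj    pos=(+1.676,-0.358) vel=(+3.399,-0.924) ωy=+48.92

Key-timestep trajectory:
   step    t(s)  obj.x    obj.z    obj.vx   obj.vz 
     80  0.2381   +0.158  +0.054  +0.850  -0.231
    160  0.4762   +0.462  -0.028  +1.700  -0.462
    240  0.7143   +0.968  -0.165  +2.550  -0.693


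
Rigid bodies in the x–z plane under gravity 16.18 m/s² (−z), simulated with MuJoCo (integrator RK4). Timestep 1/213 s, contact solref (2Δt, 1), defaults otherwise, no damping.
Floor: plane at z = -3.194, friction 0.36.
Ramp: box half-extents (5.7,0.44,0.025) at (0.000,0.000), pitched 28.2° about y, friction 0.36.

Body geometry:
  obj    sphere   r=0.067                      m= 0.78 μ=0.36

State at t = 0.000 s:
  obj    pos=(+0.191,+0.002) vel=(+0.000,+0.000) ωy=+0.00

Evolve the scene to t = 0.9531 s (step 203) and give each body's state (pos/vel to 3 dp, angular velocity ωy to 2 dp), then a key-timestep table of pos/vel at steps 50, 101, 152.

State at t = 0.9531 s:
  obj    pos=(+2.377,-1.170) vel=(+4.587,-2.460) ωy=+77.67

Key-timestep trajectory:
   step    t(s)  obj.x    obj.z    obj.vx   obj.vz 
     50  0.2347   +0.324  -0.069  +1.130  -0.606
    101  0.4742   +0.732  -0.288  +2.282  -1.224
    152  0.7136   +1.417  -0.655  +3.435  -1.842


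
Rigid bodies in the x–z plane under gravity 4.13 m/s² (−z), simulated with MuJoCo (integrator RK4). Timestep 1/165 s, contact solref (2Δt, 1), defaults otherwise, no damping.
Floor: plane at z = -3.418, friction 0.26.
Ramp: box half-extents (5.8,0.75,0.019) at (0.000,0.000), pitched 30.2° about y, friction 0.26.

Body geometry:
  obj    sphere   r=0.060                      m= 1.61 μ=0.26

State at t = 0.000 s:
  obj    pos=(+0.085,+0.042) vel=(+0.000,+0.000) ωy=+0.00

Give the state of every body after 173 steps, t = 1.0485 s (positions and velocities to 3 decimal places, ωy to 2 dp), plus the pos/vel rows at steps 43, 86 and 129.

State at t = 1.0485 s:
  obj    pos=(+0.790,-0.368) vel=(+1.345,-0.783) ωy=+25.92

Key-timestep trajectory:
   step    t(s)  obj.x    obj.z    obj.vx   obj.vz 
     43  0.2606   +0.129  +0.017  +0.334  -0.195
     86  0.5212   +0.259  -0.059  +0.669  -0.389
    129  0.7818   +0.477  -0.186  +1.003  -0.584


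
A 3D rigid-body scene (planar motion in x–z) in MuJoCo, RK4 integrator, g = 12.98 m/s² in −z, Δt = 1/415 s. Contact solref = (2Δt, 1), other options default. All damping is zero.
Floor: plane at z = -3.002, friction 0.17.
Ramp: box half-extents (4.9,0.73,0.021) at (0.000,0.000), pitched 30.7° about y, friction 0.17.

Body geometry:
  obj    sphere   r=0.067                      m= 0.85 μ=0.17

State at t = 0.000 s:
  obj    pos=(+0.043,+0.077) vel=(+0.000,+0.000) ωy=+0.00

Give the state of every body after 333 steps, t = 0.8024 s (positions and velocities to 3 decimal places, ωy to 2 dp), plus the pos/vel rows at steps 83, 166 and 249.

State at t = 0.8024 s:
  obj    pos=(+1.354,-0.701) vel=(+3.266,-1.939) ωy=+56.67

Key-timestep trajectory:
   step    t(s)  obj.x    obj.z    obj.vx   obj.vz 
     83  0.2000   +0.125  +0.028  +0.810  -0.495
    166  0.4000   +0.369  -0.117  +1.626  -0.974
    249  0.6000   +0.776  -0.358  +2.443  -1.449


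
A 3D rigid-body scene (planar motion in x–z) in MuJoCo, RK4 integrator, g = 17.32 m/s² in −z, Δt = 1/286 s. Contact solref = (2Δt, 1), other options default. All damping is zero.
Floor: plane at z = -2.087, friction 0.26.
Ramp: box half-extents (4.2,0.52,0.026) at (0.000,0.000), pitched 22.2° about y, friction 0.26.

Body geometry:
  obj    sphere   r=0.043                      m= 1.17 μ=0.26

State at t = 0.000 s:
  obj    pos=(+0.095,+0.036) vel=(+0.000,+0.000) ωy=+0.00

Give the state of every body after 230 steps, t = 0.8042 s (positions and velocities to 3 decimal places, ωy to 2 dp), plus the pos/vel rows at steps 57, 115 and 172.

State at t = 0.8042 s:
  obj    pos=(+1.495,-0.535) vel=(+3.481,-1.420) ωy=+87.41

Key-timestep trajectory:
   step    t(s)  obj.x    obj.z    obj.vx   obj.vz 
     57  0.1993   +0.181  +0.001  +0.863  -0.352
    115  0.4021   +0.445  -0.107  +1.740  -0.710
    172  0.6014   +0.878  -0.284  +2.603  -1.062


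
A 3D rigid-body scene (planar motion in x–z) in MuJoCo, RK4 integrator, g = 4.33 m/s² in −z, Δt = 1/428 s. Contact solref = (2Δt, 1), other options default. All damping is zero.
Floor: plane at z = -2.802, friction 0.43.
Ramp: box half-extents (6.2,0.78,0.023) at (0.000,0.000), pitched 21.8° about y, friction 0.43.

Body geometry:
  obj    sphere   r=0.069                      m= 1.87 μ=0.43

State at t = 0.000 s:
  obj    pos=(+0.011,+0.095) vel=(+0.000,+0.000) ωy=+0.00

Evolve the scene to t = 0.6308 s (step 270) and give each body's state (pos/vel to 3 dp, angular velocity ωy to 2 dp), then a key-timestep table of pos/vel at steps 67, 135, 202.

State at t = 0.6308 s:
  obj    pos=(+0.223,+0.010) vel=(+0.673,-0.269) ωy=+10.50

Key-timestep trajectory:
   step    t(s)  obj.x    obj.z    obj.vx   obj.vz 
     67  0.1565   +0.024  +0.089  +0.167  -0.067
    135  0.3154   +0.064  +0.073  +0.336  -0.135
    202  0.4720   +0.130  +0.047  +0.503  -0.201


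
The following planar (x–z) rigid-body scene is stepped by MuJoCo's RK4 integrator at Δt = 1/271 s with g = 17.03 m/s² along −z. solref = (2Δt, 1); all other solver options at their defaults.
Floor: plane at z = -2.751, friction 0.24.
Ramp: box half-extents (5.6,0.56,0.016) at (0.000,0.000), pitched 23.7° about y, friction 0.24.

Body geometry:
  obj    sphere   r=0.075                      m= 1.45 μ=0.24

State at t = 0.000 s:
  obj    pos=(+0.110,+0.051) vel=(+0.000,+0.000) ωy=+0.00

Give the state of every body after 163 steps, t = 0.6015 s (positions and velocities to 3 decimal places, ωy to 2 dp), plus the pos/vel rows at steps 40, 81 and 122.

State at t = 0.6015 s:
  obj    pos=(+0.920,-0.304) vel=(+2.693,-1.182) ωy=+39.20

Key-timestep trajectory:
   step    t(s)  obj.x    obj.z    obj.vx   obj.vz 
     40  0.1476   +0.159  +0.030  +0.661  -0.290
     81  0.2989   +0.310  -0.037  +1.338  -0.587
    122  0.4502   +0.564  -0.148  +2.016  -0.885


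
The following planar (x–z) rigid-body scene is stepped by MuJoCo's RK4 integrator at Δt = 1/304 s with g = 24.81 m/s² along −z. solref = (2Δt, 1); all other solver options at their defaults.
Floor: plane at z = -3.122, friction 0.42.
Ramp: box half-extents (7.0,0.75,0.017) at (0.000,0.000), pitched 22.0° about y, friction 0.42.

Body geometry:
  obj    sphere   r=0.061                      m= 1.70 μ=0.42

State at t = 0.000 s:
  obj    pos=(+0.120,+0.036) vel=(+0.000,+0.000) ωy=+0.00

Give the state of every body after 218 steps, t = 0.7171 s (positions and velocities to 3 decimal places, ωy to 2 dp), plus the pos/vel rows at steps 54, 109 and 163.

State at t = 0.7171 s:
  obj    pos=(+1.703,-0.604) vel=(+4.414,-1.783) ωy=+78.03

Key-timestep trajectory:
   step    t(s)  obj.x    obj.z    obj.vx   obj.vz 
     54  0.1776   +0.217  -0.004  +1.093  -0.442
    109  0.3586   +0.516  -0.124  +2.207  -0.892
    163  0.5362   +1.005  -0.322  +3.300  -1.333


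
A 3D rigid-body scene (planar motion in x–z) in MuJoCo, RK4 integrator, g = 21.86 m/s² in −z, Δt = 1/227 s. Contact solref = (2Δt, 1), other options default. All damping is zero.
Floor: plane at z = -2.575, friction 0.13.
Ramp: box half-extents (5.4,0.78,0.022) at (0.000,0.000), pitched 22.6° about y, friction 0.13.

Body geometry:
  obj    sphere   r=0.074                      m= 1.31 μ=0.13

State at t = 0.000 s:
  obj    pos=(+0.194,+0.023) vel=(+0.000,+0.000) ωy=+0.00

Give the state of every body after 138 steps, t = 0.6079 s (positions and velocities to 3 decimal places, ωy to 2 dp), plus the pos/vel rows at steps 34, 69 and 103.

State at t = 0.6079 s:
  obj    pos=(+1.218,-0.403) vel=(+3.368,-1.402) ωy=+49.27

Key-timestep trajectory:
   step    t(s)  obj.x    obj.z    obj.vx   obj.vz 
     34  0.1498   +0.256  -0.003  +0.830  -0.346
     69  0.3040   +0.450  -0.083  +1.684  -0.701
    103  0.4537   +0.765  -0.214  +2.514  -1.047


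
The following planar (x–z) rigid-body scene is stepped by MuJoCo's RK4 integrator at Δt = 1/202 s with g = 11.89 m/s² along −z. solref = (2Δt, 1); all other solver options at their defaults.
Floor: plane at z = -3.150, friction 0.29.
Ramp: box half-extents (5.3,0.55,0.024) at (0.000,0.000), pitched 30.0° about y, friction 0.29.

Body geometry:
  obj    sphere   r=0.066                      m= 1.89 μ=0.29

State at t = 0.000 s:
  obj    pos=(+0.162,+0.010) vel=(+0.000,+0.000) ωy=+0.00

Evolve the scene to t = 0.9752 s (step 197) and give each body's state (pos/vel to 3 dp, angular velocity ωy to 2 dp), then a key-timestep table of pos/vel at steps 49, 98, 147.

State at t = 0.9752 s:
  obj    pos=(+1.911,-1.000) vel=(+3.587,-2.071) ωy=+62.73

Key-timestep trajectory:
   step    t(s)  obj.x    obj.z    obj.vx   obj.vz 
     49  0.2426   +0.270  -0.052  +0.892  -0.515
     98  0.4851   +0.595  -0.240  +1.784  -1.030
    147  0.7277   +1.136  -0.552  +2.676  -1.545


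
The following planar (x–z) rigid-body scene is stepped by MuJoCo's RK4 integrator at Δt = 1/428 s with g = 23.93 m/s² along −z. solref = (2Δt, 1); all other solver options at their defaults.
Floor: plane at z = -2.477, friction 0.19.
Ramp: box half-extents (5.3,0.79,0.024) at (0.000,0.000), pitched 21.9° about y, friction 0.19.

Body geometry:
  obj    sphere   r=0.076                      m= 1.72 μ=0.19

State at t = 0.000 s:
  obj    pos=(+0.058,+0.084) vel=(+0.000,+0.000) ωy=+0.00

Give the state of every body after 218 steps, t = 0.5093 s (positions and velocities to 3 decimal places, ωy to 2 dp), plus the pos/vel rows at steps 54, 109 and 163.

State at t = 0.5093 s:
  obj    pos=(+0.826,-0.224) vel=(+3.013,-1.211) ωy=+42.72

Key-timestep trajectory:
   step    t(s)  obj.x    obj.z    obj.vx   obj.vz 
     54  0.1262   +0.105  +0.065  +0.747  -0.300
    109  0.2547   +0.250  +0.007  +1.507  -0.606
    163  0.3808   +0.487  -0.088  +2.253  -0.906


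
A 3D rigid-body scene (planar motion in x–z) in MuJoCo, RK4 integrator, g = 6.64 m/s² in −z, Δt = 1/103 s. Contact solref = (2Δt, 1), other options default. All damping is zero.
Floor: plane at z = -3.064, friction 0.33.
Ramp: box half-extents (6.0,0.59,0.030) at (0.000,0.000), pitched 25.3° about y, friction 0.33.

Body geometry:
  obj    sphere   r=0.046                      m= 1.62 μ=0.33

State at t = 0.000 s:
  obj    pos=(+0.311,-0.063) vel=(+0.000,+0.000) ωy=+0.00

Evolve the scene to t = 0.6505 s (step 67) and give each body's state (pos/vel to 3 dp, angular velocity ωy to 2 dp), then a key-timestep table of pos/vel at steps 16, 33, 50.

State at t = 0.6505 s:
  obj    pos=(+0.699,-0.246) vel=(+1.192,-0.564) ωy=+28.65

Key-timestep trajectory:
   step    t(s)  obj.x    obj.z    obj.vx   obj.vz 
     16  0.1553   +0.333  -0.073  +0.285  -0.135
     33  0.3204   +0.405  -0.107  +0.587  -0.278
     50  0.4854   +0.527  -0.165  +0.890  -0.421


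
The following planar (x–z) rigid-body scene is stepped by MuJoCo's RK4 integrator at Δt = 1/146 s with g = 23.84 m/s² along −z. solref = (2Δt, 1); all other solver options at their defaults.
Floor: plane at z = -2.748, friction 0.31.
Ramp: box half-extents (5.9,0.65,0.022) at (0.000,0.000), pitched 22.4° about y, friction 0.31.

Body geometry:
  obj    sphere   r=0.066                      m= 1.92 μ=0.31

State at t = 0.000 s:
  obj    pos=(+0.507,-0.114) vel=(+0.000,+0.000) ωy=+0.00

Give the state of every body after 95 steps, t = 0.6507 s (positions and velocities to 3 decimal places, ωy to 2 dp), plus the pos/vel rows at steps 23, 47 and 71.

State at t = 0.6507 s:
  obj    pos=(+1.777,-0.637) vel=(+3.904,-1.609) ωy=+63.96

Key-timestep trajectory:
   step    t(s)  obj.x    obj.z    obj.vx   obj.vz 
     23  0.1575   +0.582  -0.145  +0.946  -0.390
     47  0.3219   +0.818  -0.242  +1.932  -0.796
     71  0.4863   +1.217  -0.406  +2.918  -1.203


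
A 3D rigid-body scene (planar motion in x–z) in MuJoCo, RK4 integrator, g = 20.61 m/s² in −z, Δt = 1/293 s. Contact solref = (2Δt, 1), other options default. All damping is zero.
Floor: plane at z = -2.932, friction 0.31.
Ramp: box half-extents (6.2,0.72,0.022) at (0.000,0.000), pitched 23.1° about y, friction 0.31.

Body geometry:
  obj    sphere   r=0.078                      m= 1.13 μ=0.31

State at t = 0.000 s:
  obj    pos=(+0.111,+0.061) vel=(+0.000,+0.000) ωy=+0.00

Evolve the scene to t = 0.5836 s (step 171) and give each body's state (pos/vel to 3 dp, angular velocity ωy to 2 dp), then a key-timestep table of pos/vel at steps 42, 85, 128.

State at t = 0.5836 s:
  obj    pos=(+1.016,-0.325) vel=(+3.101,-1.323) ωy=+43.21

Key-timestep trajectory:
   step    t(s)  obj.x    obj.z    obj.vx   obj.vz 
     42  0.1433   +0.166  +0.038  +0.762  -0.325
     85  0.2901   +0.335  -0.034  +1.541  -0.657
    128  0.4369   +0.618  -0.155  +2.321  -0.990


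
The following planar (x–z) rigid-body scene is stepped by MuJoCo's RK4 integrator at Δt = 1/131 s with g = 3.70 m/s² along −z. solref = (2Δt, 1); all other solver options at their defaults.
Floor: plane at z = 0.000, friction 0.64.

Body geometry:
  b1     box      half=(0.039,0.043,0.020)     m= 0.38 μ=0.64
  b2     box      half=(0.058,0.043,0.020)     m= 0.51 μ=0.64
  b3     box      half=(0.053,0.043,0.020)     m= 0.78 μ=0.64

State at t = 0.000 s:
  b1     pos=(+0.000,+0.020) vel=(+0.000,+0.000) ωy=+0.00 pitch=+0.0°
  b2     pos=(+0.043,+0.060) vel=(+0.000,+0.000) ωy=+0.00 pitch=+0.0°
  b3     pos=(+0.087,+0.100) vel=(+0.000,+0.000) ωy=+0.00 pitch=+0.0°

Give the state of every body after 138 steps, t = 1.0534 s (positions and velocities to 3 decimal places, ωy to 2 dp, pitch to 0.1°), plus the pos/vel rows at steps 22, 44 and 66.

State at t = 1.0534 s:
  b1     pos=(+0.000,+0.020) vel=(+0.000,+0.000) ωy=+0.00 pitch=+0.0°
  b2     pos=(+0.054,+0.053) vel=(+0.000,+0.000) ωy=+0.00 pitch=+41.0°
  b3     pos=(+0.119,+0.050) vel=(+0.000,+0.000) ωy=+0.00 pitch=+41.0°

Key-timestep trajectory:
   step    t(s)  b1.x    b1.z    b1.vx   b1.vz   b2.x    b2.z    b2.vx   b2.vz   b3.x    b3.z    b3.vx   b3.vz 
     22  0.1679   +0.000  +0.020  -0.001  +0.000   +0.049  +0.057  +0.078  -0.053   +0.105  +0.080  +0.183  -0.294
     44  0.3359   +0.000  +0.020  +0.000  +0.000   +0.059  +0.056  -0.022  -0.009   +0.120  +0.051  -0.015  -0.003
     66  0.5038   +0.000  +0.020  +0.000  +0.000   +0.054  +0.053  +0.007  +0.004   +0.119  +0.050  +0.032  -0.012


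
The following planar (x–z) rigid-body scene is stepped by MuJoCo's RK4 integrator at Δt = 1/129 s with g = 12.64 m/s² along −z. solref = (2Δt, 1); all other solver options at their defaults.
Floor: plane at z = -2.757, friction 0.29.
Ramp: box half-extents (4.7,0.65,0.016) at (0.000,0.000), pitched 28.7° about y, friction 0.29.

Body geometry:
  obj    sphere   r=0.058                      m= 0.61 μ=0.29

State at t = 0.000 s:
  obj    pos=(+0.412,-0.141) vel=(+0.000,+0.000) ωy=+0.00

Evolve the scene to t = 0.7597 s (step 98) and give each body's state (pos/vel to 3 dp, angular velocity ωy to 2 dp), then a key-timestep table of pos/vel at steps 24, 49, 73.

State at t = 0.7597 s:
  obj    pos=(+1.510,-0.742) vel=(+2.889,-1.582) ωy=+56.77

Key-timestep trajectory:
   step    t(s)  obj.x    obj.z    obj.vx   obj.vz 
     24  0.1860   +0.478  -0.177  +0.708  -0.387
     49  0.3798   +0.686  -0.291  +1.445  -0.791
     73  0.5659   +1.021  -0.475  +2.152  -1.178


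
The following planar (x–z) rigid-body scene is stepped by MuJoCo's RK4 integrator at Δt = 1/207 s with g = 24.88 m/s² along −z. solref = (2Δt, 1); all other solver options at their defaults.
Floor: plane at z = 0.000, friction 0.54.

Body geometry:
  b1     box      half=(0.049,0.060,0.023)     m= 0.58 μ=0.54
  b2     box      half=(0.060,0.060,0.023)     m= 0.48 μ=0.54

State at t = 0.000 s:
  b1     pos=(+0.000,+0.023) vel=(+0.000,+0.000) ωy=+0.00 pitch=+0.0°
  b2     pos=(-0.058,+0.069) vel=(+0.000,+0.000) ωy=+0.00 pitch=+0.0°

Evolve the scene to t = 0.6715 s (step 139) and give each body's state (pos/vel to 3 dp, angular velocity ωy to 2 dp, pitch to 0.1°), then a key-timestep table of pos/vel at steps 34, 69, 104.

State at t = 0.6715 s:
  b1     pos=(+0.000,+0.023) vel=(+0.001,+0.000) ωy=+0.00 pitch=+0.0°
  b2     pos=(-0.070,+0.057) vel=(-0.001,-0.001) ωy=+0.03 pitch=-42.2°

Key-timestep trajectory:
   step    t(s)  b1.x    b1.z    b1.vx   b1.vz   b2.x    b2.z    b2.vx   b2.vz 
     34  0.1643   +0.000  +0.023  +0.000  +0.000   -0.072  +0.058  +0.181  -0.073
     69  0.3333   +0.000  +0.023  +0.001  +0.000   -0.070  +0.058  -0.001  -0.001
    104  0.5024   +0.000  +0.023  +0.001  +0.000   -0.070  +0.057  -0.001  -0.001


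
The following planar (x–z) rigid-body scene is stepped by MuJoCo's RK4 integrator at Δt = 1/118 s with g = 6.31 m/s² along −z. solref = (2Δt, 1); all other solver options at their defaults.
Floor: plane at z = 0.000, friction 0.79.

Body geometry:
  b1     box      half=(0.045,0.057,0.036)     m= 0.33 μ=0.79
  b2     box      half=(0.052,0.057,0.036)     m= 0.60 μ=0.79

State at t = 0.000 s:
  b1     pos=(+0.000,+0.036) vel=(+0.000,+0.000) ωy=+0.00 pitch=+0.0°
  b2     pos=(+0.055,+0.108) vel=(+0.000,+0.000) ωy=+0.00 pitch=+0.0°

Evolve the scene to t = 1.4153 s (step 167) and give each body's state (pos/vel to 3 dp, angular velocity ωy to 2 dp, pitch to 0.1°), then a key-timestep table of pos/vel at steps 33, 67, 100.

State at t = 1.4153 s:
  b1     pos=(+0.000,+0.036) vel=(+0.000,+0.000) ωy=+0.00 pitch=+0.0°
  b2     pos=(+0.104,+0.052) vel=(+0.000,+0.000) ωy=+0.00 pitch=+90.0°

Key-timestep trajectory:
   step    t(s)  b1.x    b1.z    b1.vx   b1.vz   b2.x    b2.z    b2.vx   b2.vz 
     33  0.2797   +0.000  +0.036  +0.000  +0.000   +0.089  +0.063  +0.192  -0.661
     67  0.5678   +0.000  +0.036  +0.000  +0.000   +0.132  +0.063  +0.007  +0.001
    100  0.8475   +0.000  +0.036  +0.000  +0.000   +0.102  +0.051  -0.167  -0.012


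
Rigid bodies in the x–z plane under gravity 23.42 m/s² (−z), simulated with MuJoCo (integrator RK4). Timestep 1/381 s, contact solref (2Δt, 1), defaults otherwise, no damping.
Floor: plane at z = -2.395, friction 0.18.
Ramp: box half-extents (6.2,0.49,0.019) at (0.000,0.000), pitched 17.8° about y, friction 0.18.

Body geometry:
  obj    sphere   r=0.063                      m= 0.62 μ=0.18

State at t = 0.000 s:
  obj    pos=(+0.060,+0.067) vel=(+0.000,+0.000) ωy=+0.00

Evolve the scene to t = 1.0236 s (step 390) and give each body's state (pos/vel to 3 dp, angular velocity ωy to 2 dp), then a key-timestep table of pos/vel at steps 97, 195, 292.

State at t = 1.0236 s:
  obj    pos=(+2.611,-0.752) vel=(+4.984,-1.600) ωy=+83.08

Key-timestep trajectory:
   step    t(s)  obj.x    obj.z    obj.vx   obj.vz 
     97  0.2546   +0.218  +0.016  +1.240  -0.398
    195  0.5118   +0.698  -0.138  +2.492  -0.800
    292  0.7664   +1.490  -0.392  +3.732  -1.198


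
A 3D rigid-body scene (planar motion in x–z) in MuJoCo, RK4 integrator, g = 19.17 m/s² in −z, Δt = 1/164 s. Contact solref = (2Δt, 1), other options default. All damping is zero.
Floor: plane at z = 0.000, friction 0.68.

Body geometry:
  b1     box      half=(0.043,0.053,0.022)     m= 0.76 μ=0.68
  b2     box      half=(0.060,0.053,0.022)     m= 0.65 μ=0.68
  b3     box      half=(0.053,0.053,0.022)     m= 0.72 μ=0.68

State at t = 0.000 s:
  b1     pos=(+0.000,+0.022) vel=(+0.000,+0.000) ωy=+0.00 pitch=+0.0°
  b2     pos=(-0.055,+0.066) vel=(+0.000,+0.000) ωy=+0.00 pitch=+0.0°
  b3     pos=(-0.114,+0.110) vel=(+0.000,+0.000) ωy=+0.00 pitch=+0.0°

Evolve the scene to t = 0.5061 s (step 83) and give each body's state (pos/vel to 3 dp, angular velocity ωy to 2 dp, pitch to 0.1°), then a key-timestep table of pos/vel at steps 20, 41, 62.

State at t = 0.5061 s:
  b1     pos=(+0.000,+0.022) vel=(+0.001,+0.000) ωy=+0.00 pitch=+0.0°
  b2     pos=(-0.064,+0.055) vel=(+0.001,+0.000) ωy=+0.01 pitch=-39.0°
  b3     pos=(-0.139,+0.051) vel=(-0.001,-0.001) ωy=+0.03 pitch=-39.4°

Key-timestep trajectory:
   step    t(s)  b1.x    b1.z    b1.vx   b1.vz   b2.x    b2.z    b2.vx   b2.vz   b3.x    b3.z    b3.vx   b3.vz 
     20  0.1220   +0.000  +0.022  +0.000  +0.000   -0.069  +0.055  -0.005  +0.097   -0.142  +0.047  +0.051  +0.192
     41  0.2500   +0.000  +0.022  +0.001  +0.000   -0.064  +0.055  -0.001  +0.000   -0.139  +0.051  +0.000  -0.001
     62  0.3780   +0.000  +0.022  +0.001  +0.000   -0.064  +0.055  +0.001  +0.000   -0.139  +0.051  -0.001  -0.001


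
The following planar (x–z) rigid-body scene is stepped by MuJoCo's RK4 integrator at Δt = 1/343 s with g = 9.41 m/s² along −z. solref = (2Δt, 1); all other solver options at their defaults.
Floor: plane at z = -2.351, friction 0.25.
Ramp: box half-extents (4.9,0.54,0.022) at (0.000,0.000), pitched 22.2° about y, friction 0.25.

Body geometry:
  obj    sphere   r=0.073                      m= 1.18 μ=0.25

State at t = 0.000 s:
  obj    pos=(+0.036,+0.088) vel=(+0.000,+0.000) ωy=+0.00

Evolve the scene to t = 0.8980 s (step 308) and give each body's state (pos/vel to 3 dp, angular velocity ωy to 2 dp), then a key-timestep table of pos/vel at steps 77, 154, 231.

State at t = 0.8980 s:
  obj    pos=(+0.984,-0.299) vel=(+2.112,-0.862) ωy=+31.24

Key-timestep trajectory:
   step    t(s)  obj.x    obj.z    obj.vx   obj.vz 
     77  0.2245   +0.095  +0.064  +0.528  -0.215
    154  0.4490   +0.273  -0.009  +1.056  -0.431
    231  0.6735   +0.569  -0.130  +1.584  -0.646


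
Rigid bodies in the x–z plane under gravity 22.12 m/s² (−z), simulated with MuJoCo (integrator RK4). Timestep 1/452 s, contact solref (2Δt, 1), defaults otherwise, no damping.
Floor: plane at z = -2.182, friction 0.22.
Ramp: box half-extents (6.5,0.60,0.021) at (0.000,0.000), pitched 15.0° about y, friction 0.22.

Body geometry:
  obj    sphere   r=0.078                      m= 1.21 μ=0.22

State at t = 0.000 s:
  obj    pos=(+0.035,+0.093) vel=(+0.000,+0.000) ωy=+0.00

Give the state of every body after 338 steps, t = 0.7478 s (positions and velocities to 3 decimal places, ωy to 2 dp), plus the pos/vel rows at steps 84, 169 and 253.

State at t = 0.7478 s:
  obj    pos=(+1.139,-0.203) vel=(+2.954,-0.791) ωy=+39.20

Key-timestep trajectory:
   step    t(s)  obj.x    obj.z    obj.vx   obj.vz 
     84  0.1858   +0.103  +0.075  +0.734  -0.197
    169  0.3739   +0.311  +0.019  +1.477  -0.396
    253  0.5597   +0.654  -0.073  +2.211  -0.592


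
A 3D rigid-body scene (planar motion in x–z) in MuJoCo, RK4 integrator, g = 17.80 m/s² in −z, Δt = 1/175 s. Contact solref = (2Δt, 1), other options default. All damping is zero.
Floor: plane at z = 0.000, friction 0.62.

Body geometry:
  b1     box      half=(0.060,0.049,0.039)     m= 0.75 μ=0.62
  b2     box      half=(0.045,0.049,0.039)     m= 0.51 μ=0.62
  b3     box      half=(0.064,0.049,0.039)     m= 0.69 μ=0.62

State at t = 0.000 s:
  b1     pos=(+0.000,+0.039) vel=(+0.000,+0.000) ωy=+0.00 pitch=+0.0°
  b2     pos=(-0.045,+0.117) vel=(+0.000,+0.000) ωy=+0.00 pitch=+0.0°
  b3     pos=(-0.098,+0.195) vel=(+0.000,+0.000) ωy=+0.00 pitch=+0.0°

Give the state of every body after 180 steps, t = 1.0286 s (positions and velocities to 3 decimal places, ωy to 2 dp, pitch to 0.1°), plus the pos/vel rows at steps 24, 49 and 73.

State at t = 1.0286 s:
  b1     pos=(+0.000,+0.039) vel=(+0.000,+0.000) ωy=+0.00 pitch=+0.0°
  b2     pos=(-0.108,+0.045) vel=(+0.000,+0.000) ωy=+0.00 pitch=-90.0°
  b3     pos=(-0.334,+0.039) vel=(+0.000,+0.000) ωy=+0.00 pitch=+180.0°

Key-timestep trajectory:
   step    t(s)  b1.x    b1.z    b1.vx   b1.vz   b2.x    b2.z    b2.vx   b2.vz   b3.x    b3.z    b3.vx   b3.vz 
     24  0.1371   +0.000  +0.039  +0.001  +0.000   -0.057  +0.120  -0.202  +0.019   -0.130  +0.178  -0.511  -0.384
     49  0.2800   +0.000  +0.039  +0.000  +0.000   -0.112  +0.059  -0.469  -1.400   -0.232  +0.064  -0.649  +0.292
     73  0.4171   +0.000  +0.039  +0.000  +0.000   -0.108  +0.045  +0.004  +0.004   -0.309  +0.062  -0.663  -0.441
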